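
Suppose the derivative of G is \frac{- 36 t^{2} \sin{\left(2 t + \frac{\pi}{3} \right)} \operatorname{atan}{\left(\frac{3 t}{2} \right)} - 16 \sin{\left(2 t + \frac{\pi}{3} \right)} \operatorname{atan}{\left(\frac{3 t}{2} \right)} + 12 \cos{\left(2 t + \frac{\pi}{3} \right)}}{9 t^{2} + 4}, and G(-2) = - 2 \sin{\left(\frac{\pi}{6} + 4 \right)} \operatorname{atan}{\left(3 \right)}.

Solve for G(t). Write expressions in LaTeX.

Recognize the product-rule pattern: G'(t) = u'v + uv' with u = 2 \operatorname{atan}{\left(\frac{3 t}{2} \right)}, v = \cos{\left(2 t + \frac{\pi}{3} \right)}, so integration by parts undoes it.
A general antiderivative is 2 \cos{\left(2 t + \frac{\pi}{3} \right)} \operatorname{atan}{\left(\frac{3 t}{2} \right)} + C.
The condition gives C = - 2 \sin{\left(\frac{\pi}{6} + 4 \right)} \operatorname{atan}{\left(3 \right)} - (- 2 \sin{\left(\frac{\pi}{6} + 4 \right)} \operatorname{atan}{\left(3 \right)}) = 0.
So G(t) = 2 \cos{\left(2 t + \frac{\pi}{3} \right)} \operatorname{atan}{\left(\frac{3 t}{2} \right)}.
Check: d/dt[2 \cos{\left(2 t + \frac{\pi}{3} \right)} \operatorname{atan}{\left(\frac{3 t}{2} \right)}] = \frac{- 36 t^{2} \sin{\left(2 t + \frac{\pi}{3} \right)} \operatorname{atan}{\left(\frac{3 t}{2} \right)} - 16 \sin{\left(2 t + \frac{\pi}{3} \right)} \operatorname{atan}{\left(\frac{3 t}{2} \right)} + 12 \cos{\left(2 t + \frac{\pi}{3} \right)}}{9 t^{2} + 4} = G'(t).

G(t) = 2 \cos{\left(2 t + \frac{\pi}{3} \right)} \operatorname{atan}{\left(\frac{3 t}{2} \right)}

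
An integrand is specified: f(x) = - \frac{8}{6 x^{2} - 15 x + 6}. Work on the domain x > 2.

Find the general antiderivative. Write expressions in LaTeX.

The denominator factors as 3 \left(x - 2\right) \left(2 x - 1\right); partial fractions split f into directly integrable pieces: \frac{16}{9 \left(2 x - 1\right)} - \frac{8}{9 \left(x - 2\right)}.
Check: d/dx[- \frac{8 \log{\left(x - 2 \right)}}{9} + \frac{8 \log{\left(x - \frac{1}{2} \right)}}{9}] = - \frac{8}{6 x^{2} - 15 x + 6} = f(x).

F(x) = - \frac{8 \log{\left(x - 2 \right)}}{9} + \frac{8 \log{\left(x - \frac{1}{2} \right)}}{9} + C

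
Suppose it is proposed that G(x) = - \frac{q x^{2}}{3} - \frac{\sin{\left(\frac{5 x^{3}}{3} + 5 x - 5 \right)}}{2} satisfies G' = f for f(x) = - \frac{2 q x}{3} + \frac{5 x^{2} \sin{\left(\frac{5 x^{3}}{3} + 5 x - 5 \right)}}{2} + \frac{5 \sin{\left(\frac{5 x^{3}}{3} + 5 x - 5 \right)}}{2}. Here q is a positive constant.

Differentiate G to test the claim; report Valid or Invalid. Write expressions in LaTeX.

Invalid: d/dx[G] - f = - \frac{5 x^{2} \sin{\left(\frac{5 x^{3}}{3} + 5 x - 5 \right)}}{2} - \frac{5 x^{2} \cos{\left(\frac{5 x^{3}}{3} + 5 x - 5 \right)}}{2} - \frac{5 \sin{\left(\frac{5 x^{3}}{3} + 5 x - 5 \right)}}{2} - \frac{5 \cos{\left(\frac{5 x^{3}}{3} + 5 x - 5 \right)}}{2}, which is not 0.

d/dx[G] = - \frac{2 q x}{3} - \frac{5 x^{2} \cos{\left(\frac{5 x^{3}}{3} + 5 x - 5 \right)}}{2} - \frac{5 \cos{\left(\frac{5 x^{3}}{3} + 5 x - 5 \right)}}{2}
d/dx[G] - f(x) = - \frac{5 x^{2} \sin{\left(\frac{5 x^{3}}{3} + 5 x - 5 \right)}}{2} - \frac{5 x^{2} \cos{\left(\frac{5 x^{3}}{3} + 5 x - 5 \right)}}{2} - \frac{5 \sin{\left(\frac{5 x^{3}}{3} + 5 x - 5 \right)}}{2} - \frac{5 \cos{\left(\frac{5 x^{3}}{3} + 5 x - 5 \right)}}{2} != 0.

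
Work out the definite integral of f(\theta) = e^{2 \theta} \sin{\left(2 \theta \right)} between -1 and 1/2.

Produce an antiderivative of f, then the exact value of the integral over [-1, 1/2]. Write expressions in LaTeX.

Check any antiderivative F(\theta) by computing F'(\theta) and comparing it with f(\theta).
F(\theta) = - \frac{\left(- \sin{\left(2 \theta \right)} + \cos{\left(2 \theta \right)}\right) e^{2 \theta}}{4} is an antiderivative of f.
Check: d/d\theta[- \frac{\left(- \sin{\left(2 \theta \right)} + \cos{\left(2 \theta \right)}\right) e^{2 \theta}}{4}] = e^{2 \theta} \sin{\left(2 \theta \right)} = f(\theta).
F(1/2) = - \frac{e \cos{\left(1 \right)}}{4} + \frac{e \sin{\left(1 \right)}}{4}; F(-1) = - \frac{\sin{\left(2 \right)}}{4 e^{2}} - \frac{\cos{\left(2 \right)}}{4 e^{2}}.
Integral = F(1/2) - F(-1) = - \frac{e \cos{\left(1 \right)}}{4} + \frac{\cos{\left(2 \right)}}{4 e^{2}} + \frac{\sin{\left(2 \right)}}{4 e^{2}} + \frac{e \sin{\left(1 \right)}}{4}.

Antiderivative: F(\theta) = - \frac{\left(- \sin{\left(2 \theta \right)} + \cos{\left(2 \theta \right)}\right) e^{2 \theta}}{4}; value = - \frac{e \cos{\left(1 \right)}}{4} + \frac{\cos{\left(2 \right)}}{4 e^{2}} + \frac{\sin{\left(2 \right)}}{4 e^{2}} + \frac{e \sin{\left(1 \right)}}{4}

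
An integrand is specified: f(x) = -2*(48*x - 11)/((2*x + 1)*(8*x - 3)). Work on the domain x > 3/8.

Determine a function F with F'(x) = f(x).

An antiderivative is F(x) = -5*log(x + 1/2) - log(4*x - 3/2).

Check any antiderivative F(x) by computing F'(x) and comparing it with f(x).
Check: d/dx[-5*log(x + 1/2) - log(4*x - 3/2)] = (22 - 96*x)/(16*x**2 + 2*x - 3), which equals f(x).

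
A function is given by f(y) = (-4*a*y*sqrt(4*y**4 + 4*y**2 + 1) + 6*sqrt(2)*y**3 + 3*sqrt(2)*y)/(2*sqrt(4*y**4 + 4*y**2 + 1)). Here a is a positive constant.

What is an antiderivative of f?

Differentiate the proposed F(y) back; it has to land on f(y) exactly.
Check: d/dy[(-8*a*y**2 + 3*sqrt(2)*sqrt(4*y**4 + 4*y**2 + 1))/8] = (-4*a*y*sqrt(4*y**4 + 4*y**2 + 1) + 6*sqrt(2)*y**3 + 3*sqrt(2)*y)/(2*sqrt(4*y**4 + 4*y**2 + 1)) = f(y).

An antiderivative is F(y) = (-8*a*y**2 + 3*sqrt(2)*sqrt(4*y**4 + 4*y**2 + 1))/8.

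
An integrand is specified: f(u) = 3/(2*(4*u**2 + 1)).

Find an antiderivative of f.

Check any antiderivative F(u) by computing F'(u) and comparing it with f(u).
Check: d/du[3*atan(2*u)/4] = 3/(8*u**2 + 2), which equals f(u).

An antiderivative is F(u) = 3*atan(2*u)/4.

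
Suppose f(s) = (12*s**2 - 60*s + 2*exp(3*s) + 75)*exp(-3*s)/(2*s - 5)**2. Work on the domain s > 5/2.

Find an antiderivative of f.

An antiderivative is F(s) = -exp(-3*s) - 1/(2*s - 5).

Recover f(s) by differentiating a candidate F(s); any mismatch rules it out.
Check: d/ds[-exp(-3*s) - 1/(2*s - 5)] = (12*s**2 - 60*s + 2*exp(3*s) + 75)/(4*s**2*exp(3*s) - 20*s*exp(3*s) + 25*exp(3*s)), which equals f(s).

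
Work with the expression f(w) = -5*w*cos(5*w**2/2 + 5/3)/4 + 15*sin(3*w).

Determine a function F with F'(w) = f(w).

An antiderivative is F(w) = (-sin(5*w**2/2 + 5/3) - 20*cos(3*w))/4.

Integrate term by term and add the pieces.
Check: d/dw[(-sin(5*w**2/2 + 5/3) - 20*cos(3*w))/4] = -5*w*cos(5*w**2/2 + 5/3)/4 + 15*sin(3*w) = f(w).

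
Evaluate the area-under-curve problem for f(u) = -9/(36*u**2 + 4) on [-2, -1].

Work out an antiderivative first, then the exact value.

Differentiate the proposed F(u) back; it has to land on f(u) exactly.
F(u) = -3*atan(3*u)/4 is an antiderivative of f.
Check: d/du[-3*atan(3*u)/4] = -9/(36*u**2 + 4) = f(u).
F(-1) = 3*atan(3)/4; F(-2) = 3*atan(6)/4.
Integral = F(-1) - F(-2) = -3*atan(6)/4 + 3*atan(3)/4.

Antiderivative: F(u) = -3*atan(3*u)/4; value = -3*atan(6)/4 + 3*atan(3)/4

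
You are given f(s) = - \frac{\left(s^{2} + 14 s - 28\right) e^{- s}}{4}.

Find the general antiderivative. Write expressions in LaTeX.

F(s) = - \frac{\left(- s^{2} - 16 s + 12\right) e^{- s}}{4} + C

Recognize the product-rule pattern: f = u'v + uv' with u = \frac{s^{2}}{4} + 4 s - 3, v = e^{- s}, so integration by parts undoes it.
Check: d/ds[- \frac{\left(- s^{2} - 16 s + 12\right) e^{- s}}{4}] = \frac{\left(- s^{2} - 14 s + 28\right) e^{- s}}{4}, which equals f(s).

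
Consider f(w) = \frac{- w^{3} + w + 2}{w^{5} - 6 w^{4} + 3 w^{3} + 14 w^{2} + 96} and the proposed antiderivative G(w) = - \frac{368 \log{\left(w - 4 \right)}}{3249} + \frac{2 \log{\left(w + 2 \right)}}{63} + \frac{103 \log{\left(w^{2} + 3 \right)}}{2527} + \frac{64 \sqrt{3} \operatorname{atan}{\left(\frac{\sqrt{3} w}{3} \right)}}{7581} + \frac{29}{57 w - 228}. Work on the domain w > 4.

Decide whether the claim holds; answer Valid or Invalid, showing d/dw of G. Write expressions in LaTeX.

d/dw[G] = \frac{- w^{3} + w + 2}{w^{5} - 6 w^{4} + 3 w^{3} + 14 w^{2} + 96}
This equals f(w) exactly, so the claim holds.

Valid - differentiating G returns exactly f.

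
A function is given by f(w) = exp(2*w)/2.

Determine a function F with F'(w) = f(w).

An antiderivative is F(w) = exp(2*w)/4.

Any candidate F(w) must reproduce f(w) exactly when differentiated.
Check: d/dw[exp(2*w)/4] = exp(2*w)/2 = f(w).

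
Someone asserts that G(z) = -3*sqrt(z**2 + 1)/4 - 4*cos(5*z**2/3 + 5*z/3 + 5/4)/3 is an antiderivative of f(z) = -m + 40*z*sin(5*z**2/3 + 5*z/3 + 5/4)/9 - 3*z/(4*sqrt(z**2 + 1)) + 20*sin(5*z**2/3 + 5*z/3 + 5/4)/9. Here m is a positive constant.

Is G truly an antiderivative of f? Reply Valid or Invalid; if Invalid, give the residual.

Invalid: d/dz[G] - f = m, which is not 0.

d/dz[G] = (160*z*sqrt(z**2 + 1)*sin(5*z**2/3 + 5*z/3 + 5/4) - 27*z + 80*sqrt(z**2 + 1)*sin(5*z**2/3 + 5*z/3 + 5/4))/(36*sqrt(z**2 + 1))
d/dz[G] - f(z) = m != 0.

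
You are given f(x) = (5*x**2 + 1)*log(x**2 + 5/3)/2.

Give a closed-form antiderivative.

An antiderivative is F(x) = (45*x**3*log(x**2 + 5/3) - 30*x**3 + 27*x*log(x**2 + 5/3) + 96*x - 32*sqrt(15)*atan(sqrt(15)*x/5))/54.

For F(x) to be correct the identity F'(x) - f(x) = 0 must hold.
Check: d/dx[(45*x**3*log(x**2 + 5/3) - 30*x**3 + 27*x*log(x**2 + 5/3) + 96*x - 32*sqrt(15)*atan(sqrt(15)*x/5))/54] = 5*x**2*log(x**2 + 5/3)/2 + log(x**2 + 5/3)/2, which equals f(x).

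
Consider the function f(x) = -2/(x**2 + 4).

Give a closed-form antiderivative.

Recover f(x) by differentiating a candidate F(x); any mismatch rules it out.
Check: d/dx[-atan(x/2)] = -2/(x**2 + 4) = f(x).

An antiderivative is F(x) = -atan(x/2).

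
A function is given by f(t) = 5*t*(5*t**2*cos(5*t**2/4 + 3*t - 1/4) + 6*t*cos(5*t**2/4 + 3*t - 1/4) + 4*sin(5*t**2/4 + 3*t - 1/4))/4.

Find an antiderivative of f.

An antiderivative is F(t) = 5*t**2*sin(5*t**2/4 + 3*t - 1/4)/2.

f has the shape u'v + uv' for u = 5*t**2/2 and v = sin(5*t**2/4 + 3*t - 1/4) — it is the derivative of the product u*v.
Check: d/dt[5*t**2*sin(5*t**2/4 + 3*t - 1/4)/2] = 25*t**3*cos(5*t**2/4 + 3*t - 1/4)/4 + 15*t**2*cos(5*t**2/4 + 3*t - 1/4)/2 + 5*t*sin(5*t**2/4 + 3*t - 1/4), which equals f(t).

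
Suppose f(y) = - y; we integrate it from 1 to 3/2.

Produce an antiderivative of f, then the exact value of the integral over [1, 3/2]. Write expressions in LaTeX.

Antiderivative: F(y) = - \frac{y^{2} - 2}{2}; value = - \frac{5}{8}

Check any antiderivative F(y) by computing F'(y) and comparing it with f(y).
F(y) = - \frac{y^{2} - 2}{2} is an antiderivative of f.
Check: d/dy[- \frac{y^{2} - 2}{2}] = - y = f(y).
F(3/2) = - \frac{1}{8}; F(1) = \frac{1}{2}.
Integral = F(3/2) - F(1) = - \frac{5}{8}.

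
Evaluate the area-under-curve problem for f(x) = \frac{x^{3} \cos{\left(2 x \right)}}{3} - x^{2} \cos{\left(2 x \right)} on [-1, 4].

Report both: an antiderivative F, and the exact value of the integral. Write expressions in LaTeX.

The integrand splits into summands that can be handled one at a time.
F(x) = \frac{4 x^{3} \sin{\left(2 x \right)} - 12 x^{2} \sin{\left(2 x \right)} + 6 x^{2} \cos{\left(2 x \right)} - 6 x \sin{\left(2 x \right)} - 12 x \cos{\left(2 x \right)} + 6 \sin{\left(2 x \right)} - 3 \cos{\left(2 x \right)}}{24} is an antiderivative of f.
Check: d/dx[\frac{4 x^{3} \sin{\left(2 x \right)} - 12 x^{2} \sin{\left(2 x \right)} + 6 x^{2} \cos{\left(2 x \right)} - 6 x \sin{\left(2 x \right)} - 12 x \cos{\left(2 x \right)} + 6 \sin{\left(2 x \right)} - 3 \cos{\left(2 x \right)}}{24}] = \frac{x^{3} \cos{\left(2 x \right)}}{3} - x^{2} \cos{\left(2 x \right)} = f(x).
F(4) = \frac{15 \cos{\left(8 \right)}}{8} + \frac{23 \sin{\left(8 \right)}}{12}; F(-1) = \frac{5 \cos{\left(2 \right)}}{8} + \frac{\sin{\left(2 \right)}}{6}.
Integral = F(4) - F(-1) = \frac{15 \cos{\left(8 \right)}}{8} - \frac{\sin{\left(2 \right)}}{6} - \frac{5 \cos{\left(2 \right)}}{8} + \frac{23 \sin{\left(8 \right)}}{12}.

Antiderivative: F(x) = \frac{4 x^{3} \sin{\left(2 x \right)} - 12 x^{2} \sin{\left(2 x \right)} + 6 x^{2} \cos{\left(2 x \right)} - 6 x \sin{\left(2 x \right)} - 12 x \cos{\left(2 x \right)} + 6 \sin{\left(2 x \right)} - 3 \cos{\left(2 x \right)}}{24}; value = \frac{15 \cos{\left(8 \right)}}{8} - \frac{\sin{\left(2 \right)}}{6} - \frac{5 \cos{\left(2 \right)}}{8} + \frac{23 \sin{\left(8 \right)}}{12}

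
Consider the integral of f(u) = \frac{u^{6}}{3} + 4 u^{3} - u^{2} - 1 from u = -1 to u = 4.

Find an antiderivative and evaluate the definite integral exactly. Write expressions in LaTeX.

Integrate term by term and add the pieces.
F(u) = \frac{u \left(u^{6} + 21 u^{3} - 7 u^{2} - 21\right)}{21} is an antiderivative of f.
Check: d/du[\frac{u \left(u^{6} + 21 u^{3} - 7 u^{2} - 21\right)}{21}] = \frac{u^{6}}{3} + 4 u^{3} - u^{2} - 1 = f(u).
F(4) = \frac{7076}{7}; F(-1) = \frac{16}{7}.
Integral = F(4) - F(-1) = \frac{7060}{7}.

Antiderivative: F(u) = \frac{u \left(u^{6} + 21 u^{3} - 7 u^{2} - 21\right)}{21}; value = \frac{7060}{7}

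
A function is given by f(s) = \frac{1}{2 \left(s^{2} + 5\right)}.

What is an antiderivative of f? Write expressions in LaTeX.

Recover f(s) by differentiating a candidate F(s); any mismatch rules it out.
Check: d/ds[\frac{\sqrt{5} \operatorname{atan}{\left(\frac{\sqrt{5} s}{5} \right)}}{10}] = \frac{1}{2 s^{2} + 10}, which equals f(s).

An antiderivative is F(s) = \frac{\sqrt{5} \operatorname{atan}{\left(\frac{\sqrt{5} s}{5} \right)}}{10}.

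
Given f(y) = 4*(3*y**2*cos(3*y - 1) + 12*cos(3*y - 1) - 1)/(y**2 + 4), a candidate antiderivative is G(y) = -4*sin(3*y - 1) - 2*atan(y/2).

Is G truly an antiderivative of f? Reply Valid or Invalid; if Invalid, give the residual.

Invalid: d/dy[G] - f = -24*cos(3*y - 1), which is not 0.

d/dy[G] = (-12*y**2*cos(3*y - 1) - 48*cos(3*y - 1) - 4)/(y**2 + 4)
d/dy[G] - f(y) = -24*cos(3*y - 1) != 0.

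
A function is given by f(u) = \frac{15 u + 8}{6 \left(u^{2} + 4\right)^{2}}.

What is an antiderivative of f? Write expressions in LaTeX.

An antiderivative is F(u) = \frac{u^{2} \operatorname{atan}{\left(\frac{u}{2} \right)} + 2 u + 4 \operatorname{atan}{\left(\frac{u}{2} \right)} - 15}{12 \left(u^{2} + 4\right)}.

Check any antiderivative F(u) by computing F'(u) and comparing it with f(u).
Check: d/du[\frac{u^{2} \operatorname{atan}{\left(\frac{u}{2} \right)} + 2 u + 4 \operatorname{atan}{\left(\frac{u}{2} \right)} - 15}{12 \left(u^{2} + 4\right)}] = \frac{15 u + 8}{6 u^{4} + 48 u^{2} + 96}, which equals f(u).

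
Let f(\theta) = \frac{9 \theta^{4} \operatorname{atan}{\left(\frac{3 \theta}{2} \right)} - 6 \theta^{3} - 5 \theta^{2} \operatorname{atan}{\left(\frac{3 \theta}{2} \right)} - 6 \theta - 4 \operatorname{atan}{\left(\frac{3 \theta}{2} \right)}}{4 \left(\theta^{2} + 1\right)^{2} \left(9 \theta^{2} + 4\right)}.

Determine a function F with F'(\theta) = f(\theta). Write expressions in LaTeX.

Any candidate F(\theta) must reproduce f(\theta) exactly when differentiated.
Check: d/d\theta[- \frac{\theta \operatorname{atan}{\left(\frac{3 \theta}{2} \right)}}{4 \theta^{2} + 4}] = \frac{9 \theta^{4} \operatorname{atan}{\left(\frac{3 \theta}{2} \right)} - 6 \theta^{3} - 5 \theta^{2} \operatorname{atan}{\left(\frac{3 \theta}{2} \right)} - 6 \theta - 4 \operatorname{atan}{\left(\frac{3 \theta}{2} \right)}}{36 \theta^{6} + 88 \theta^{4} + 68 \theta^{2} + 16}, which equals f(\theta).

An antiderivative is F(\theta) = - \frac{\theta \operatorname{atan}{\left(\frac{3 \theta}{2} \right)}}{4 \theta^{2} + 4}.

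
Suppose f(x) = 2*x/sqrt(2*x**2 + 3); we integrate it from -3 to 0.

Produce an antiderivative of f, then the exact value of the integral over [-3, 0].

Antiderivative: F(x) = sqrt(2*x**2 + 3); value = -sqrt(21) + sqrt(3)

f matches the chain-rule pattern g'(h)*h' with inner function h(x) = 2*x**2 + 3; substituting u = h(x) collapses the integral.
F(x) = sqrt(2*x**2 + 3) is an antiderivative of f.
Check: d/dx[sqrt(2*x**2 + 3)] = 2*x/sqrt(2*x**2 + 3) = f(x).
F(0) = sqrt(3); F(-3) = sqrt(21).
Integral = F(0) - F(-3) = -sqrt(21) + sqrt(3).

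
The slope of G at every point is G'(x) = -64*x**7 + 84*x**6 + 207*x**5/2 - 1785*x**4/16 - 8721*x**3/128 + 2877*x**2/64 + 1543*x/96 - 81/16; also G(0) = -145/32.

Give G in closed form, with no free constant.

G(x) = -8*x**8 + 12*x**7 + 69*x**6/4 - 357*x**5/16 - 8721*x**4/512 + 959*x**3/64 + 1543*x**2/192 - 81*x/16 - 145/32

Integrate term by term and add the pieces.
A general antiderivative is 3*x**5 - 4*x**3 - 5*x**2/3 - (-2*x**2 + 3*x/4 + 3/2)**4/2 - 3 + C.
The condition gives C = -145/32 - (-177/32) = 1.
So G(x) = -8*x**8 + 12*x**7 + 69*x**6/4 - 357*x**5/16 - 8721*x**4/512 + 959*x**3/64 + 1543*x**2/192 - 81*x/16 - 145/32.
Check: d/dx[-8*x**8 + 12*x**7 + 69*x**6/4 - 357*x**5/16 - 8721*x**4/512 + 959*x**3/64 + 1543*x**2/192 - 81*x/16 - 145/32] = -64*x**7 + 84*x**6 + 207*x**5/2 - 1785*x**4/16 - 8721*x**3/128 + 2877*x**2/64 + 1543*x/96 - 81/16 = G'(x).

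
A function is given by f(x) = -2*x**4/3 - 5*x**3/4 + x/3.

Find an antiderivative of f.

An antiderivative is F(x) = x**2*(-32*x**3 - 75*x**2 + 40)/240.

The integrand splits into summands that can be handled one at a time.
Check: d/dx[x**2*(-32*x**3 - 75*x**2 + 40)/240] = -2*x**4/3 - 5*x**3/4 + x/3 = f(x).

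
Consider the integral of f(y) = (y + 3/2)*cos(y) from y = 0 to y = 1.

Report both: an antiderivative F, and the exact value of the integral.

Antiderivative: F(y) = (2*y*sin(y) + 3*sin(y) + 2*cos(y))/2; value = -1 + cos(1) + 5*sin(1)/2

Differentiate the proposed F(y) back; it has to land on f(y) exactly.
F(y) = (2*y*sin(y) + 3*sin(y) + 2*cos(y))/2 is an antiderivative of f.
Check: d/dy[(2*y*sin(y) + 3*sin(y) + 2*cos(y))/2] = y*cos(y) + 3*cos(y)/2, which equals f(y).
F(1) = cos(1) + 5*sin(1)/2; F(0) = 1.
Integral = F(1) - F(0) = -1 + cos(1) + 5*sin(1)/2.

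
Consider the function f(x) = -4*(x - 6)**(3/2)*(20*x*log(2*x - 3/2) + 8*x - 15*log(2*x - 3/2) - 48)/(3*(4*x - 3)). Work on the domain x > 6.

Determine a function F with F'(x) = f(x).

f has the shape u'v + uv' for u = -8*(x - 6)**(5/2)/3 and v = log(2*x - 3/2) — it is the derivative of the product u*v.
Check: d/dx[-8*(x - 6)**(5/2)*log(2*x - 3/2)/3] = (-80*x**2*sqrt(x - 6)*log(2*x - 3/2) - 32*x**2*sqrt(x - 6) + 540*x*sqrt(x - 6)*log(2*x - 3/2) + 384*x*sqrt(x - 6) - 360*sqrt(x - 6)*log(2*x - 3/2) - 1152*sqrt(x - 6))/(12*x - 9), which equals f(x).

An antiderivative is F(x) = -8*(x - 6)**(5/2)*log(2*x - 3/2)/3.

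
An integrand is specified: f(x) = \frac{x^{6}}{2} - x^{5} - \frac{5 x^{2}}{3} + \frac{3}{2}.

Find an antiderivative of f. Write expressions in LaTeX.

An antiderivative is F(x) = \frac{x^{7}}{14} - \frac{x^{6}}{6} - \frac{5 x^{3}}{9} + \frac{3 x}{2}.

The integrand splits into summands that can be handled one at a time.
Check: d/dx[\frac{x^{7}}{14} - \frac{x^{6}}{6} - \frac{5 x^{3}}{9} + \frac{3 x}{2}] = \frac{x^{6}}{2} - x^{5} - \frac{5 x^{2}}{3} + \frac{3}{2} = f(x).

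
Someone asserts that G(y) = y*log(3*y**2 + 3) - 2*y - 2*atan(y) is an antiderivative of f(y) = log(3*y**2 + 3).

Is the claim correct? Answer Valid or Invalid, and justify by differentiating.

Invalid: d/dy[G] - f = -4/(y**2 + 1), which is not 0.

d/dy[G] = (y**2*log(y**2 + 1) + y**2*log(3) + log(y**2 + 1) - 4 + log(3))/(y**2 + 1)
d/dy[G] - f(y) = -4/(y**2 + 1) != 0.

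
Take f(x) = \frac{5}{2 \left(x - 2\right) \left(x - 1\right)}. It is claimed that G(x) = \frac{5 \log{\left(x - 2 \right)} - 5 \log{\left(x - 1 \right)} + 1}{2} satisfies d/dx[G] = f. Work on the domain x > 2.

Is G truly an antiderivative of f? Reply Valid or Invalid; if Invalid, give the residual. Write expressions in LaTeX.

d/dx[G] = \frac{5}{2 x^{2} - 6 x + 4}
This equals f(x) exactly, so the claim holds.

Valid - the claim checks out under differentiation.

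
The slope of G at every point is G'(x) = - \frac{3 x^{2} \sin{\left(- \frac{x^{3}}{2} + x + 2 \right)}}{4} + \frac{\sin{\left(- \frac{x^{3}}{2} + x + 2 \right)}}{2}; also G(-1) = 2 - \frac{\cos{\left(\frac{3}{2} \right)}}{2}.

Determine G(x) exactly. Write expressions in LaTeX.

The substitution u = - \frac{x^{3}}{2} + x + 2 works: G'(x) is exactly (dG/du)*(du/dx) for that inner function.
A general antiderivative is - \frac{\cos{\left(- \frac{x^{3}}{2} + x + 2 \right)}}{2} + C.
The condition gives C = 2 - \frac{\cos{\left(\frac{3}{2} \right)}}{2} - (- \frac{\cos{\left(\frac{3}{2} \right)}}{2}) = 2.
So G(x) = \frac{4 - \cos{\left(- \frac{x^{3}}{2} + x + 2 \right)}}{2}.
Check: d/dx[\frac{4 - \cos{\left(- \frac{x^{3}}{2} + x + 2 \right)}}{2}] = - \frac{3 x^{2} \sin{\left(- \frac{x^{3}}{2} + x + 2 \right)}}{4} + \frac{\sin{\left(- \frac{x^{3}}{2} + x + 2 \right)}}{2} = G'(x).

G(x) = \frac{4 - \cos{\left(- \frac{x^{3}}{2} + x + 2 \right)}}{2}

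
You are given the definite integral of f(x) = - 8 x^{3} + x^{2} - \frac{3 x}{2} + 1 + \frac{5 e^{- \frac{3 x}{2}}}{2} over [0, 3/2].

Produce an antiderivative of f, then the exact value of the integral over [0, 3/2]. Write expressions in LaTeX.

Antiderivative: F(x) = \frac{\left(- 24 x^{4} e^{\frac{3 x}{2}} + 4 x^{3} e^{\frac{3 x}{2}} - 9 x^{2} e^{\frac{3 x}{2}} + 12 x e^{\frac{3 x}{2}} - 12 e^{\frac{3 x}{2}} - 20\right) e^{- \frac{3 x}{2}}}{12}; value = - \frac{361}{48} - \frac{5}{3 e^{\frac{9}{4}}}

The integrand splits into summands that can be handled one at a time.
F(x) = \frac{\left(- 24 x^{4} e^{\frac{3 x}{2}} + 4 x^{3} e^{\frac{3 x}{2}} - 9 x^{2} e^{\frac{3 x}{2}} + 12 x e^{\frac{3 x}{2}} - 12 e^{\frac{3 x}{2}} - 20\right) e^{- \frac{3 x}{2}}}{12} is an antiderivative of f.
Check: d/dx[\frac{\left(- 24 x^{4} e^{\frac{3 x}{2}} + 4 x^{3} e^{\frac{3 x}{2}} - 9 x^{2} e^{\frac{3 x}{2}} + 12 x e^{\frac{3 x}{2}} - 12 e^{\frac{3 x}{2}} - 20\right) e^{- \frac{3 x}{2}}}{12}] = \frac{\left(- 16 x^{3} e^{\frac{3 x}{2}} + 2 x^{2} e^{\frac{3 x}{2}} - 3 x e^{\frac{3 x}{2}} + 2 e^{\frac{3 x}{2}} + 5\right) e^{- \frac{3 x}{2}}}{2}, which equals f(x).
F(3/2) = - \frac{163}{16} - \frac{5}{3 e^{\frac{9}{4}}}; F(0) = - \frac{8}{3}.
Integral = F(3/2) - F(0) = - \frac{361}{48} - \frac{5}{3 e^{\frac{9}{4}}}.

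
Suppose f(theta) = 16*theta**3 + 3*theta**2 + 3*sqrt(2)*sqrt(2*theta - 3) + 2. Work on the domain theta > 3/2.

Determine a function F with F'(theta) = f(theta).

An antiderivative is F(theta) = (12*theta**4 + 3*theta**3 + 6*theta + 3*sqrt(2)*(2*theta - 3)**(3/2) - 5)/3.

The integrand splits into summands that can be handled one at a time.
Check: d/dtheta[(12*theta**4 + 3*theta**3 + 6*theta + 3*sqrt(2)*(2*theta - 3)**(3/2) - 5)/3] = 16*theta**3 + 3*theta**2 + 3*sqrt(2)*sqrt(2*theta - 3) + 2 = f(theta).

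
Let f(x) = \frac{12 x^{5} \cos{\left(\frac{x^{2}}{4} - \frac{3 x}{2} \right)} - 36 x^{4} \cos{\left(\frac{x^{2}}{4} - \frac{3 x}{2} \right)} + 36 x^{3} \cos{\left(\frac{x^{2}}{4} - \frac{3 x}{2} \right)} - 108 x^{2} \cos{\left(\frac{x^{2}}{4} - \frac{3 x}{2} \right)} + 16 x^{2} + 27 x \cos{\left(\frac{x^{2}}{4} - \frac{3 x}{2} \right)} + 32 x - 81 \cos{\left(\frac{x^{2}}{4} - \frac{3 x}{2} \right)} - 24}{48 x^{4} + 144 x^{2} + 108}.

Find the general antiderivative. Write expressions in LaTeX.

A first test for any F(x): its x-derivative must equal f(x) identically.
Check: d/dx[\frac{- \frac{4 x}{3} - \frac{4}{3}}{4 x^{2} + 6} + \frac{\sin{\left(\frac{x^{2}}{4} - \frac{3 x}{2} \right)}}{2}] = \frac{12 x^{5} \cos{\left(\frac{x^{2}}{4} - \frac{3 x}{2} \right)} - 36 x^{4} \cos{\left(\frac{x^{2}}{4} - \frac{3 x}{2} \right)} + 36 x^{3} \cos{\left(\frac{x^{2}}{4} - \frac{3 x}{2} \right)} - 108 x^{2} \cos{\left(\frac{x^{2}}{4} - \frac{3 x}{2} \right)} + 16 x^{2} + 27 x \cos{\left(\frac{x^{2}}{4} - \frac{3 x}{2} \right)} + 32 x - 81 \cos{\left(\frac{x^{2}}{4} - \frac{3 x}{2} \right)} - 24}{48 x^{4} + 144 x^{2} + 108} = f(x).

F(x) = \frac{- \frac{4 x}{3} - \frac{4}{3}}{4 x^{2} + 6} + \frac{\sin{\left(\frac{x^{2}}{4} - \frac{3 x}{2} \right)}}{2} + C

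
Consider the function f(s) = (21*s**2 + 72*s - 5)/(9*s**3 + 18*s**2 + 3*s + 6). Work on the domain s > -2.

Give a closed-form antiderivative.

An antiderivative is F(s) = -5*log(s + 2)/3 + 2*log(3*s**2 + 1).

Any candidate F(s) must reproduce f(s) exactly when differentiated.
Check: d/ds[-5*log(s + 2)/3 + 2*log(3*s**2 + 1)] = (21*s**2 + 72*s - 5)/(9*s**3 + 18*s**2 + 3*s + 6) = f(s).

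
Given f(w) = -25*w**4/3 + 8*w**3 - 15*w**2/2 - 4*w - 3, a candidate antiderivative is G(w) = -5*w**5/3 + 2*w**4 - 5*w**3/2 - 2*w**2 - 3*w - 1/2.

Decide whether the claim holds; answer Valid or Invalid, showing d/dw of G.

Valid - differentiating G returns exactly f.

d/dw[G] = -25*w**4/3 + 8*w**3 - 15*w**2/2 - 4*w - 3
This equals f(w) exactly, so the claim holds.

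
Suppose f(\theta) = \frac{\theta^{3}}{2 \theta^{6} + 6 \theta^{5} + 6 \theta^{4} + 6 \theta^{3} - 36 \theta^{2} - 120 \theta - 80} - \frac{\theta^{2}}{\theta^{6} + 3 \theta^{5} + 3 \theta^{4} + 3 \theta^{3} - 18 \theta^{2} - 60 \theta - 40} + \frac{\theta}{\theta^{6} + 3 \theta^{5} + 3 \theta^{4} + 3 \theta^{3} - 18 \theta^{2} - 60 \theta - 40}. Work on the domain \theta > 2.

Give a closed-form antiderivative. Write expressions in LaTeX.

The denominator factors as 2 \left(\theta - 2\right) \left(\theta + 1\right) \left(\theta + 2\right)^{2} \left(\theta^{2} + 5\right); partial fractions split f into directly integrable pieces: \frac{7 \theta + 25}{324 \left(\theta^{2} + 5\right)} - \frac{107}{648 \left(\theta + 2\right)} - \frac{5}{18 \left(\theta + 2\right)^{2}} + \frac{5}{36 \left(\theta + 1\right)} + \frac{1}{216 \left(\theta - 2\right)}.
Check: d/d\theta[\frac{3 \theta \log{\left(\theta - 2 \right)} + 90 \theta \log{\left(\theta + 1 \right)} - 107 \theta \log{\left(\theta + 2 \right)} + 7 \theta \log{\left(\theta^{2} + 5 \right)} + 10 \sqrt{5} \theta \operatorname{atan}{\left(\frac{\sqrt{5} \theta}{5} \right)} + 6 \log{\left(\theta - 2 \right)} + 180 \log{\left(\theta + 1 \right)} - 214 \log{\left(\theta + 2 \right)} + 14 \log{\left(\theta^{2} + 5 \right)} + 20 \sqrt{5} \operatorname{atan}{\left(\frac{\sqrt{5} \theta}{5} \right)} + 180}{648 \theta + 1296}] = \frac{\theta^{3} - 2 \theta^{2} + 2 \theta}{2 \theta^{6} + 6 \theta^{5} + 6 \theta^{4} + 6 \theta^{3} - 36 \theta^{2} - 120 \theta - 80}, which equals f(\theta).

An antiderivative is F(\theta) = \frac{3 \theta \log{\left(\theta - 2 \right)} + 90 \theta \log{\left(\theta + 1 \right)} - 107 \theta \log{\left(\theta + 2 \right)} + 7 \theta \log{\left(\theta^{2} + 5 \right)} + 10 \sqrt{5} \theta \operatorname{atan}{\left(\frac{\sqrt{5} \theta}{5} \right)} + 6 \log{\left(\theta - 2 \right)} + 180 \log{\left(\theta + 1 \right)} - 214 \log{\left(\theta + 2 \right)} + 14 \log{\left(\theta^{2} + 5 \right)} + 20 \sqrt{5} \operatorname{atan}{\left(\frac{\sqrt{5} \theta}{5} \right)} + 180}{648 \theta + 1296}.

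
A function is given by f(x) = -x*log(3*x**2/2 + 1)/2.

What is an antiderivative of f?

Whatever form F(x) takes, F'(x) = f(x) is non-negotiable.
Check: d/dx[(-3*x**2*log(3*x**2/2 + 1) + 3*x**2 - 2*log(3*x**2 + 2))/12] = -x*log(3*x**2/2 + 1)/2 = f(x).

An antiderivative is F(x) = (-3*x**2*log(3*x**2/2 + 1) + 3*x**2 - 2*log(3*x**2 + 2))/12.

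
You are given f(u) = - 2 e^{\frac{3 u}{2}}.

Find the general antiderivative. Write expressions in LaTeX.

F(u) = - \frac{4 e^{\frac{3 u}{2}}}{3} + C

Recover f(u) by differentiating a candidate F(u); any mismatch rules it out.
Check: d/du[- \frac{4 e^{\frac{3 u}{2}}}{3}] = - 2 e^{\frac{3 u}{2}} = f(u).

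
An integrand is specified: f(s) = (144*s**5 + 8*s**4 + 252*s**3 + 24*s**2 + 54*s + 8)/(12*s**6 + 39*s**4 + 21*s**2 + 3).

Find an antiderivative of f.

An antiderivative is F(s) = 3*log(s**4/3 + s**2 + 1/3) + 4*atan(2*s)/3.

Since d/ds undoes antidifferentiation here, F'(s) = f(s) is required of F(s).
Check: d/ds[3*log(s**4/3 + s**2 + 1/3) + 4*atan(2*s)/3] = (144*s**5 + 8*s**4 + 252*s**3 + 24*s**2 + 54*s + 8)/(12*s**6 + 39*s**4 + 21*s**2 + 3) = f(s).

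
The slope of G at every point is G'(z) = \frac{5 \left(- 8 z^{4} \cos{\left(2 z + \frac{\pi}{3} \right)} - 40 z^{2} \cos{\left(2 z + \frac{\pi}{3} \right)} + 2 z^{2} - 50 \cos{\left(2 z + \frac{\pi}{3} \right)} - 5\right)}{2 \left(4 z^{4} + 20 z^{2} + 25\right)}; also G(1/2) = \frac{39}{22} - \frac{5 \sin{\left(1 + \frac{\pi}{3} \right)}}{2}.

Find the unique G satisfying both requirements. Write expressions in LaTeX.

G(z) = - \frac{5 z}{4 z^{2} + 10} - \frac{5 \sin{\left(2 z + \frac{\pi}{3} \right)}}{2} + 2

Whatever form G(z) takes, its d/dz must return the stated G'(z).
A general antiderivative is - \frac{5 z}{2 \left(2 z^{2} + 5\right)} - \frac{5 \sin{\left(2 z + \frac{\pi}{3} \right)}}{2} + C.
The condition gives C = \frac{39}{22} - \frac{5 \sin{\left(1 + \frac{\pi}{3} \right)}}{2} - (- \frac{5 \sin{\left(1 + \frac{\pi}{3} \right)}}{2} - \frac{5}{22}) = 2.
So G(z) = - \frac{5 z}{4 z^{2} + 10} - \frac{5 \sin{\left(2 z + \frac{\pi}{3} \right)}}{2} + 2.
Check: d/dz[- \frac{5 z}{4 z^{2} + 10} - \frac{5 \sin{\left(2 z + \frac{\pi}{3} \right)}}{2} + 2] = \frac{- 40 z^{4} \cos{\left(2 z + \frac{\pi}{3} \right)} - 200 z^{2} \cos{\left(2 z + \frac{\pi}{3} \right)} + 10 z^{2} - 250 \cos{\left(2 z + \frac{\pi}{3} \right)} - 25}{8 z^{4} + 40 z^{2} + 50}, which equals G'(z).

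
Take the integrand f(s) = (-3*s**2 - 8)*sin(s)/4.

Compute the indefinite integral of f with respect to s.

Whatever form F(s) takes, F'(s) = f(s) is non-negotiable.
Check: d/ds[(3*s**2*cos(s) - 6*s*sin(s) + 2*cos(s))/4] = -3*s**2*sin(s)/4 - 2*sin(s), which equals f(s).

F(s) = (3*s**2*cos(s) - 6*s*sin(s) + 2*cos(s))/4 + C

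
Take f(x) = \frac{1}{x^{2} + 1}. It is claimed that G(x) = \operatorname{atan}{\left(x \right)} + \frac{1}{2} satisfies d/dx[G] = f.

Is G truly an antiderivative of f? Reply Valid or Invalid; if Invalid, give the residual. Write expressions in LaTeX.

d/dx[G] = \frac{1}{x^{2} + 1}
This equals f(x) exactly, so the claim holds.

Valid: G'(x) = f(x).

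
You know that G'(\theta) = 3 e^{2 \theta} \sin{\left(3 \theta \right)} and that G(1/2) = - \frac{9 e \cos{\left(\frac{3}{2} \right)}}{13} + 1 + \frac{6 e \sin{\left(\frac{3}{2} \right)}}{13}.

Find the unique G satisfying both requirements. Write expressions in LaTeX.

For G(\theta) to be correct, d/d\theta[G] must agree with the stated G'(\theta) identically.
A general antiderivative is \frac{6 e^{2 \theta} \sin{\left(3 \theta \right)}}{13} - \frac{9 e^{2 \theta} \cos{\left(3 \theta \right)}}{13} + C.
The condition gives C = - \frac{9 e \cos{\left(\frac{3}{2} \right)}}{13} + 1 + \frac{6 e \sin{\left(\frac{3}{2} \right)}}{13} - (- \frac{9 e \cos{\left(\frac{3}{2} \right)}}{13} + \frac{6 e \sin{\left(\frac{3}{2} \right)}}{13}) = 1.
So G(\theta) = - \frac{- 6 e^{2 \theta} \sin{\left(3 \theta \right)} + 9 e^{2 \theta} \cos{\left(3 \theta \right)} - 13}{13}.
Check: d/d\theta[- \frac{- 6 e^{2 \theta} \sin{\left(3 \theta \right)} + 9 e^{2 \theta} \cos{\left(3 \theta \right)} - 13}{13}] = 3 e^{2 \theta} \sin{\left(3 \theta \right)} = G'(\theta).

G(\theta) = - \frac{- 6 e^{2 \theta} \sin{\left(3 \theta \right)} + 9 e^{2 \theta} \cos{\left(3 \theta \right)} - 13}{13}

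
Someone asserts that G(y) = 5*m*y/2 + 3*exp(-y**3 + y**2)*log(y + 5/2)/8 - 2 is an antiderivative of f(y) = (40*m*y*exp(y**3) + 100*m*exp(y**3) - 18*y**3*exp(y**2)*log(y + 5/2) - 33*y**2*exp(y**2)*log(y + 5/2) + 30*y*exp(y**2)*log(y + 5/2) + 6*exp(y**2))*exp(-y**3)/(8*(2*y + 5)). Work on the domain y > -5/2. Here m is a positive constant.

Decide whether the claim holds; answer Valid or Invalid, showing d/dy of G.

Valid - the claim checks out under differentiation.

d/dy[G] = (40*m*y + 100*m - 18*y**3*exp(y**2)*exp(-y**3)*log(y + 5/2) - 33*y**2*exp(y**2)*exp(-y**3)*log(y + 5/2) + 30*y*exp(y**2)*exp(-y**3)*log(y + 5/2) + 6*exp(y**2)*exp(-y**3))/(16*y + 40)
This equals f(y) exactly, so the claim holds.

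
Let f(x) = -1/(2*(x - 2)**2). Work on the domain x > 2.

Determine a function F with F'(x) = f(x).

Any candidate F(x) must reproduce f(x) exactly when differentiated.
Check: d/dx[1/(2*(x - 2))] = -1/(2*x**2 - 8*x + 8), which equals f(x).

An antiderivative is F(x) = 1/(2*(x - 2)).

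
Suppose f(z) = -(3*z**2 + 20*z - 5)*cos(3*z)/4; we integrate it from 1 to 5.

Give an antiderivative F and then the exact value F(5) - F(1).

A first test for any F(z): its z-derivative must equal f(z) identically.
F(z) = -z**2*sin(3*z)/4 - 5*z*sin(3*z)/3 - z*cos(3*z)/6 + 17*sin(3*z)/36 - 5*cos(3*z)/9 is an antiderivative of f.
Check: d/dz[-z**2*sin(3*z)/4 - 5*z*sin(3*z)/3 - z*cos(3*z)/6 + 17*sin(3*z)/36 - 5*cos(3*z)/9] = -3*z**2*cos(3*z)/4 - 5*z*cos(3*z) + 5*cos(3*z)/4, which equals f(z).
F(5) = -127*sin(15)/9 - 25*cos(15)/18; F(1) = -13*sin(3)/9 - 13*cos(3)/18.
Integral = F(5) - F(1) = -127*sin(15)/9 + 13*cos(3)/18 + 13*sin(3)/9 - 25*cos(15)/18.

Antiderivative: F(z) = -z**2*sin(3*z)/4 - 5*z*sin(3*z)/3 - z*cos(3*z)/6 + 17*sin(3*z)/36 - 5*cos(3*z)/9; value = -127*sin(15)/9 + 13*cos(3)/18 + 13*sin(3)/9 - 25*cos(15)/18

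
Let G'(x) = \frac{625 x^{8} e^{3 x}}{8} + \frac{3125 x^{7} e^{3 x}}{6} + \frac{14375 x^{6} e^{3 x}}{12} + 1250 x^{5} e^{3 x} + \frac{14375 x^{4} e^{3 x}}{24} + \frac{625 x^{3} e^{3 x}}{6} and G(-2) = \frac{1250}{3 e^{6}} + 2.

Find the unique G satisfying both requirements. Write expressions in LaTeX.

G(x) = \frac{625 x^{8} e^{3 x}}{24} + \frac{625 x^{7} e^{3 x}}{6} + \frac{625 x^{6} e^{3 x}}{4} + \frac{625 x^{5} e^{3 x}}{6} + \frac{625 x^{4} e^{3 x}}{24} + 2

Recognize the product-rule pattern: G'(x) = u'v + uv' with u = \frac{2 \left(- \frac{5 x^{2}}{2} - \frac{5 x}{2}\right)^{4}}{3}, v = e^{3 x}, so integration by parts undoes it.
A general antiderivative is \frac{2 \left(- \frac{5 x^{2}}{2} - \frac{5 x}{2}\right)^{4} e^{3 x}}{3} + C.
The condition gives C = \frac{1250}{3 e^{6}} + 2 - (\frac{1250}{3 e^{6}}) = 2.
So G(x) = \frac{625 x^{8} e^{3 x}}{24} + \frac{625 x^{7} e^{3 x}}{6} + \frac{625 x^{6} e^{3 x}}{4} + \frac{625 x^{5} e^{3 x}}{6} + \frac{625 x^{4} e^{3 x}}{24} + 2.
Check: d/dx[\frac{625 x^{8} e^{3 x}}{24} + \frac{625 x^{7} e^{3 x}}{6} + \frac{625 x^{6} e^{3 x}}{4} + \frac{625 x^{5} e^{3 x}}{6} + \frac{625 x^{4} e^{3 x}}{24} + 2] = \frac{625 x^{8} e^{3 x}}{8} + \frac{3125 x^{7} e^{3 x}}{6} + \frac{14375 x^{6} e^{3 x}}{12} + 1250 x^{5} e^{3 x} + \frac{14375 x^{4} e^{3 x}}{24} + \frac{625 x^{3} e^{3 x}}{6} = G'(x).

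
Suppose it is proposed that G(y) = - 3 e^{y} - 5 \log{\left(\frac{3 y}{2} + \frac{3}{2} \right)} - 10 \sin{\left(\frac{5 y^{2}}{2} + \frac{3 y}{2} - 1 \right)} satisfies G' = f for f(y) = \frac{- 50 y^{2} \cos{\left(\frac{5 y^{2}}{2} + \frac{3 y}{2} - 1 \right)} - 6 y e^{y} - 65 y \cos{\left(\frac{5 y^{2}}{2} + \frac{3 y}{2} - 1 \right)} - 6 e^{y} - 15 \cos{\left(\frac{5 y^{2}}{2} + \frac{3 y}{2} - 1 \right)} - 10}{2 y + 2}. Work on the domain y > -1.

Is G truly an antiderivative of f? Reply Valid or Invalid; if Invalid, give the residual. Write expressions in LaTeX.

d/dy[G] = \frac{- 50 y^{2} \cos{\left(\frac{5 y^{2}}{2} + \frac{3 y}{2} - 1 \right)} - 3 y e^{y} - 65 y \cos{\left(\frac{5 y^{2}}{2} + \frac{3 y}{2} - 1 \right)} - 3 e^{y} - 15 \cos{\left(\frac{5 y^{2}}{2} + \frac{3 y}{2} - 1 \right)} - 5}{y + 1}
d/dy[G] - f(y) = - 25 y \cos{\left(\frac{5 y^{2}}{2} + \frac{3 y}{2} - 1 \right)} - \frac{15 \cos{\left(\frac{5 y^{2}}{2} + \frac{3 y}{2} - 1 \right)}}{2} != 0.

Invalid: d/dy[G] - f = - 25 y \cos{\left(\frac{5 y^{2}}{2} + \frac{3 y}{2} - 1 \right)} - \frac{15 \cos{\left(\frac{5 y^{2}}{2} + \frac{3 y}{2} - 1 \right)}}{2}, which is not 0.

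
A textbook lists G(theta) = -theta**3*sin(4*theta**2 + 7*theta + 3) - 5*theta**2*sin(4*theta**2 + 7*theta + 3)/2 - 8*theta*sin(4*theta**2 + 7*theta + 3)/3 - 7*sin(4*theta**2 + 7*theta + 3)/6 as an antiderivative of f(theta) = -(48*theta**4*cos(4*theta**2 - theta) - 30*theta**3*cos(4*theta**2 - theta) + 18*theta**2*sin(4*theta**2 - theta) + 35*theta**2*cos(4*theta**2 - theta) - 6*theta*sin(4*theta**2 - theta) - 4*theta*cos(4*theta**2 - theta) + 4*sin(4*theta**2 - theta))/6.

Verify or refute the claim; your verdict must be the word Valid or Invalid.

Invalid: d/dtheta[G] - f = 8*theta**4*cos(4*theta**2 - theta) - 8*theta**4*cos(4*theta**2 + 7*theta + 3) - 5*theta**3*cos(4*theta**2 - theta) - 27*theta**3*cos(4*theta**2 + 7*theta + 3) + 3*theta**2*sin(4*theta**2 - theta) - 3*theta**2*sin(4*theta**2 + 7*theta + 3) + 35*theta**2*cos(4*theta**2 - theta)/6 - 233*theta**2*cos(4*theta**2 + 7*theta + 3)/6 - theta*sin(4*theta**2 - theta) - 5*theta*sin(4*theta**2 + 7*theta + 3) - 2*theta*cos(4*theta**2 - theta)/3 - 28*theta*cos(4*theta**2 + 7*theta + 3) + 2*sin(4*theta**2 - theta)/3 - 8*sin(4*theta**2 + 7*theta + 3)/3 - 49*cos(4*theta**2 + 7*theta + 3)/6, which is not 0.

d/dtheta[G] = -8*theta**4*cos(4*theta**2 + 7*theta + 3) - 27*theta**3*cos(4*theta**2 + 7*theta + 3) - 3*theta**2*sin(4*theta**2 + 7*theta + 3) - 233*theta**2*cos(4*theta**2 + 7*theta + 3)/6 - 5*theta*sin(4*theta**2 + 7*theta + 3) - 28*theta*cos(4*theta**2 + 7*theta + 3) - 8*sin(4*theta**2 + 7*theta + 3)/3 - 49*cos(4*theta**2 + 7*theta + 3)/6
d/dtheta[G] - f(theta) = 8*theta**4*cos(4*theta**2 - theta) - 8*theta**4*cos(4*theta**2 + 7*theta + 3) - 5*theta**3*cos(4*theta**2 - theta) - 27*theta**3*cos(4*theta**2 + 7*theta + 3) + 3*theta**2*sin(4*theta**2 - theta) - 3*theta**2*sin(4*theta**2 + 7*theta + 3) + 35*theta**2*cos(4*theta**2 - theta)/6 - 233*theta**2*cos(4*theta**2 + 7*theta + 3)/6 - theta*sin(4*theta**2 - theta) - 5*theta*sin(4*theta**2 + 7*theta + 3) - 2*theta*cos(4*theta**2 - theta)/3 - 28*theta*cos(4*theta**2 + 7*theta + 3) + 2*sin(4*theta**2 - theta)/3 - 8*sin(4*theta**2 + 7*theta + 3)/3 - 49*cos(4*theta**2 + 7*theta + 3)/6 != 0.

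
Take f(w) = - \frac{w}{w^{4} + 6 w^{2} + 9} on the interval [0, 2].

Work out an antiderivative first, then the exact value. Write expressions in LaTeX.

The substitution u = 2 w^{2} + 6 works: f is exactly (dF/du)*(du/dw) for that inner function.
F(w) = \frac{1}{2 w^{2} + 6} is an antiderivative of f.
Check: d/dw[\frac{1}{2 w^{2} + 6}] = - \frac{w}{w^{4} + 6 w^{2} + 9} = f(w).
F(2) = \frac{1}{14}; F(0) = \frac{1}{6}.
Integral = F(2) - F(0) = - \frac{2}{21}.

Antiderivative: F(w) = \frac{1}{2 w^{2} + 6}; value = - \frac{2}{21}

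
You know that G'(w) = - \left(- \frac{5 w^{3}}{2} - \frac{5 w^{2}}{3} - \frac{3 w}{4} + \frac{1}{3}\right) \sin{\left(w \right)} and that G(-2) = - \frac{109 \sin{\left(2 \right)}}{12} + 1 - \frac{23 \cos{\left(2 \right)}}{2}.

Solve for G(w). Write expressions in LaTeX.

Since d/dw undoes antidifferentiation here, G(w) must give back the stated G'(w).
A general antiderivative is - \frac{5 w^{3} \cos{\left(w \right)}}{2} + \frac{15 w^{2} \sin{\left(w \right)}}{2} - \frac{5 w^{2} \cos{\left(w \right)}}{3} + \frac{10 w \sin{\left(w \right)}}{3} + \frac{57 w \cos{\left(w \right)}}{4} - \frac{57 \sin{\left(w \right)}}{4} + \frac{11 \cos{\left(w \right)}}{3} + C.
The condition gives C = - \frac{109 \sin{\left(2 \right)}}{12} + 1 - \frac{23 \cos{\left(2 \right)}}{2} - (- \frac{109 \sin{\left(2 \right)}}{12} - \frac{23 \cos{\left(2 \right)}}{2}) = 1.
So G(w) = - \frac{30 w^{3} \cos{\left(w \right)} - 90 w^{2} \sin{\left(w \right)} + 20 w^{2} \cos{\left(w \right)} - 40 w \sin{\left(w \right)} - 171 w \cos{\left(w \right)} + 171 \sin{\left(w \right)} - 44 \cos{\left(w \right)} - 12}{12}.
Check: d/dw[- \frac{30 w^{3} \cos{\left(w \right)} - 90 w^{2} \sin{\left(w \right)} + 20 w^{2} \cos{\left(w \right)} - 40 w \sin{\left(w \right)} - 171 w \cos{\left(w \right)} + 171 \sin{\left(w \right)} - 44 \cos{\left(w \right)} - 12}{12}] = \frac{5 w^{3} \sin{\left(w \right)}}{2} + \frac{5 w^{2} \sin{\left(w \right)}}{3} + \frac{3 w \sin{\left(w \right)}}{4} - \frac{\sin{\left(w \right)}}{3}, which equals G'(w).

G(w) = - \frac{30 w^{3} \cos{\left(w \right)} - 90 w^{2} \sin{\left(w \right)} + 20 w^{2} \cos{\left(w \right)} - 40 w \sin{\left(w \right)} - 171 w \cos{\left(w \right)} + 171 \sin{\left(w \right)} - 44 \cos{\left(w \right)} - 12}{12}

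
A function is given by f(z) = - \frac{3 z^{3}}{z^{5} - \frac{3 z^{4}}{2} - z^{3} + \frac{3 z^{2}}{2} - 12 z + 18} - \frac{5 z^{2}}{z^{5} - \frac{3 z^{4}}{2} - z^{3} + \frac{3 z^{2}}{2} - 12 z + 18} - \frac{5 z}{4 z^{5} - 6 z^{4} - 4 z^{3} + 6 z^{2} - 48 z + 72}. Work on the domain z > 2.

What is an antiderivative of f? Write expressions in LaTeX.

An antiderivative is F(z) = - \frac{93 \log{\left(z - 2 \right)}}{28} + \frac{124 \log{\left(z - \frac{3}{2} \right)}}{49} + \frac{13 \log{\left(z + 2 \right)}}{196} + \frac{71 \log{\left(z^{2} + 3 \right)}}{196} - \frac{\sqrt{3} \operatorname{atan}{\left(\frac{\sqrt{3} z}{3} \right)}}{147}.

Factor the denominator (2 \left(z - 2\right) \left(z + 2\right) \left(2 z - 3\right) \left(z^{2} + 3\right)) and decompose: f = \frac{71 z - 2}{98 \left(z^{2} + 3\right)} + \frac{248}{49 \left(2 z - 3\right)} + \frac{13}{196 \left(z + 2\right)} - \frac{93}{28 \left(z - 2\right)}; each piece integrates to a log, atan, or power term.
Check: d/dz[- \frac{93 \log{\left(z - 2 \right)}}{28} + \frac{124 \log{\left(z - \frac{3}{2} \right)}}{49} + \frac{13 \log{\left(z + 2 \right)}}{196} + \frac{71 \log{\left(z^{2} + 3 \right)}}{196} - \frac{\sqrt{3} \operatorname{atan}{\left(\frac{\sqrt{3} z}{3} \right)}}{147}] = \frac{- 12 z^{3} - 20 z^{2} - 5 z}{4 z^{5} - 6 z^{4} - 4 z^{3} + 6 z^{2} - 48 z + 72}, which equals f(z).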